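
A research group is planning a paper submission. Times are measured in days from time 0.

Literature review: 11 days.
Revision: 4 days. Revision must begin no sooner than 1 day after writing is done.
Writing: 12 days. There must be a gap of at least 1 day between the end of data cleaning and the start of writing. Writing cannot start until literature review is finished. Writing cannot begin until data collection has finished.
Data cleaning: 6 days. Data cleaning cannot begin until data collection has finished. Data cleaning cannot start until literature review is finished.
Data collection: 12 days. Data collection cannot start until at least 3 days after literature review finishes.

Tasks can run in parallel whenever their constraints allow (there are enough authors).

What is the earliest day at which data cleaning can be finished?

32

Nothing blocks literature review, so it runs from day 0 to day 11.
After literature review (finishes day 11, plus 3-day gap → day 14), data collection can start at day 14 and finishes at day 26.
For data cleaning: data collection (finishes day 26); literature review (finishes day 11). Taking the maximum gives a start of day 26, and it finishes at 26 + 6 = day 32.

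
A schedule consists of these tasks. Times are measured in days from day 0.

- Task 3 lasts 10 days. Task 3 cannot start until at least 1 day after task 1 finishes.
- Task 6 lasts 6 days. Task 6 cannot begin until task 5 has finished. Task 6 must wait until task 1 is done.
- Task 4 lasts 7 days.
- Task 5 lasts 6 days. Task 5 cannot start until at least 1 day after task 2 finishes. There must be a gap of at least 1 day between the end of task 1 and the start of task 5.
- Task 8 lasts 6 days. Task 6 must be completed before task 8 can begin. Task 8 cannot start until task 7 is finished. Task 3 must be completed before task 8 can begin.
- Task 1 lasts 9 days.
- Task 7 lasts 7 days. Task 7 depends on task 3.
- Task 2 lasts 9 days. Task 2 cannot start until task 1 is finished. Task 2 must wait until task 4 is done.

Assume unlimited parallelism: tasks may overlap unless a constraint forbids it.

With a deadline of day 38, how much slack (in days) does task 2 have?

Nothing blocks task 4, so it runs from day 0 to day 7.
Task 1 has no prerequisites, so it starts at day 0 and finishes at day 9.
Task 2 cannot start until task 1 (finishes day 9); task 4 (finishes day 7). The controlling bound is day 9, so task 2 finishes at 9 + 9 = day 18.

Working backward from the deadline:
Nothing follows task 8; the deadline of day 38 is its only limit. It must start by 38 − 6 = day 32.
Since task 8 (must start by day 32) depends on it, task 6 must finish by day 32. Backing off its 6-day duration gives a latest start of day 26.
Task 5 feeds into task 6 (must start by day 26); so task 5 must finish by day 26 and therefore start by day 20.
Task 2 must finish before task 5 (must start by day 20, minus 1-day gap → day 19). With a 9-day duration, task 2 must start by 19 − 9 = day 10.
So task 2 can start as early as day 9 and as late as day 10, giving 10 − 9 = 1 day of slack.

1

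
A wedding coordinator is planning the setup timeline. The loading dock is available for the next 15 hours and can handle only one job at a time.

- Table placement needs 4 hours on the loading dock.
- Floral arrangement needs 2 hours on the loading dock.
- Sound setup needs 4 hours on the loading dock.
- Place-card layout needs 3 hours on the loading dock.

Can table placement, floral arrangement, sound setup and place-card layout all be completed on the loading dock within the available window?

Yes

Running back to back, the jobs need 4 + 2 + 4 + 3 = 13 hours on the loading dock.
Since 13 ≤ 15, they fit within the window.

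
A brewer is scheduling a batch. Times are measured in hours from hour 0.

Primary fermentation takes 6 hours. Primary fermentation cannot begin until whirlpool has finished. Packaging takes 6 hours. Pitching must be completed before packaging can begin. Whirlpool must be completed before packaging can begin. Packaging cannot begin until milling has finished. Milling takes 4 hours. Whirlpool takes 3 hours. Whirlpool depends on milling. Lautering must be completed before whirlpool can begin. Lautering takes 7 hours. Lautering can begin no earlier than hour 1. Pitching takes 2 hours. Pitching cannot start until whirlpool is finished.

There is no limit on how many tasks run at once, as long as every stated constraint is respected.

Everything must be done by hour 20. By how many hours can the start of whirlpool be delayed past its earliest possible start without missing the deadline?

1

Lautering waits on its own release at hour 1, so it starts at hour 1 and finishes at 1 + 7 = hour 8.
Nothing blocks milling, so it runs from hour 0 to hour 4.
Whirlpool has to wait for milling (finishes hour 4); lautering (finishes hour 8). The latest of these is hour 8, so whirlpool runs hour 8 to 8 + 3 = hour 11.

Working backward from the deadline:
To finish by hour 20, packaging (duration 6) must start no later than hour 14.
Pitching has to be done before packaging (must start by hour 14). That means finishing by hour 14, i.e. starting by 14 − 2 = hour 12.
To finish by hour 20, primary fermentation (duration 6) must start no later than hour 14.
Whirlpool has several dependents: pitching (must start by hour 12); primary fermentation (must start by hour 14); packaging (must start by hour 14). The earliest of those limits is hour 12, so whirlpool must start by 12 − 3 = hour 9.
So whirlpool can start as early as hour 8 and as late as hour 9, giving 9 − 8 = 1 hour of slack.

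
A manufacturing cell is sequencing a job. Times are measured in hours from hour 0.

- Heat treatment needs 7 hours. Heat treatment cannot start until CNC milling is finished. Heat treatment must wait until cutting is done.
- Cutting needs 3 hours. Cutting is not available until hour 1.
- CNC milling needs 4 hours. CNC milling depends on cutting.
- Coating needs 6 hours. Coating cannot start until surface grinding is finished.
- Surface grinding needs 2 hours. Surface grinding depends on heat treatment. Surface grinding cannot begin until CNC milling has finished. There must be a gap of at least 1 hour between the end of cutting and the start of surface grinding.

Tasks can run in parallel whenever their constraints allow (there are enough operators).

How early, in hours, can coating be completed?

23

Cutting cannot begin until its own release at hour 1. It runs from hour 1 to 1 + 3 = hour 4.
CNC milling waits on cutting (finishes hour 4), so it starts at hour 4 and finishes at 4 + 4 = hour 8.
Heat treatment needs all of CNC milling (finishes hour 8); cutting (finishes hour 4). That puts its earliest start at hour 8; it finishes at 8 + 7 = hour 15.
Surface grinding needs all of heat treatment (finishes hour 15); CNC milling (finishes hour 8); cutting (finishes hour 4, plus 1-hour gap → hour 5). That puts its earliest start at hour 15; it finishes at 15 + 2 = hour 17.
Coating waits on surface grinding (finishes hour 17), so it starts at hour 17 and finishes at 17 + 6 = hour 23.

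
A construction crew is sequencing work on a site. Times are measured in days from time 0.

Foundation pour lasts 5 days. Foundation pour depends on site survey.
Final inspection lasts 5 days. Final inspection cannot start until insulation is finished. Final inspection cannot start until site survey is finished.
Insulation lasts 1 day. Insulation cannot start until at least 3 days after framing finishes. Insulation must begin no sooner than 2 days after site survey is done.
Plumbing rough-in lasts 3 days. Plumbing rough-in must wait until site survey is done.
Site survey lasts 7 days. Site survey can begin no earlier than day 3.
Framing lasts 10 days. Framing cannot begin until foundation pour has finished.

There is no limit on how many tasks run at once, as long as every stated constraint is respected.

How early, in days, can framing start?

15

After its own release at day 3, site survey can start at day 3 and finishes at day 10.
Foundation pour waits on site survey (finishes day 10), so it starts at day 10 and finishes at 10 + 5 = day 15.
Framing waits on foundation pour (finishes day 15), so the earliest it can start is day 15.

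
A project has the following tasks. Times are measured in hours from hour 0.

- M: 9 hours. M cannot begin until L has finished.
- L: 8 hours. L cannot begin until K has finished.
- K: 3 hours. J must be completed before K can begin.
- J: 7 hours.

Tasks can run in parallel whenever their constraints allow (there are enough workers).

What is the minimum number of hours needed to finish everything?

27

J has no prerequisites, so it starts at hour 0 and finishes at hour 7.
After J (finishes hour 7), K can start at hour 7 and finishes at hour 10.
After K (finishes hour 10), L can start at hour 10 and finishes at hour 18.
After L (finishes hour 18), M can start at hour 18 and finishes at hour 27.
All tasks are finished once the last one completes. Finish times: J at 7, K at 10, L at 18, M at 27. The latest is hour 27.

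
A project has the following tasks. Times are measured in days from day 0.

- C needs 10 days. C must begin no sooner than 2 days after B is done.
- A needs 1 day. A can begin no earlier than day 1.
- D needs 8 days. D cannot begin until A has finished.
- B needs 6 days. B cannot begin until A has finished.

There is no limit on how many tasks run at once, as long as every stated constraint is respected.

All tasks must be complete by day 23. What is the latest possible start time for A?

4

C has no dependents, so it just needs to finish by day 23. Starting by 23 − 10 = day 13 achieves that.
B has to be done before C (must start by day 13, minus 2-day gap → day 11). That means finishing by day 11, i.e. starting by 11 − 6 = day 5.
To finish by day 23, D (duration 8) must start no later than day 15.
For A: B (must start by day 5); D (must start by day 15). The most restrictive is day 5; with a 1-day duration, A must start by day 4.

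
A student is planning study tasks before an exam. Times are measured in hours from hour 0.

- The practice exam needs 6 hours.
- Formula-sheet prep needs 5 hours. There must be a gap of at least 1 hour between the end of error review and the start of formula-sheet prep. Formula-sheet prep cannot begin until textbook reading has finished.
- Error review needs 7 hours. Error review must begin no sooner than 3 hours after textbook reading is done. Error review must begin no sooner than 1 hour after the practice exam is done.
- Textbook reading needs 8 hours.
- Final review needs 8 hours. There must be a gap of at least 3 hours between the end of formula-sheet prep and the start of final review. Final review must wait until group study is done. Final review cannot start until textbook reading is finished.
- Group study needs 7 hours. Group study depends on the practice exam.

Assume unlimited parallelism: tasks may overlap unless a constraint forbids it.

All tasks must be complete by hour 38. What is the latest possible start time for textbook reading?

3

To finish by hour 38, final review (duration 8) must start no later than hour 30.
Formula-sheet prep has to be done before final review (must start by hour 30, minus 3-hour gap → hour 27). That means finishing by hour 27, i.e. starting by 27 − 5 = hour 22.
Since formula-sheet prep (must start by hour 22, minus 1-hour gap → hour 21) depends on it, error review must finish by hour 21. Backing off its 7-hour duration gives a latest start of hour 14.
Textbook reading feeds error review (must start by hour 14, minus 3-hour gap → hour 11); formula-sheet prep (must start by hour 22); final review (must start by hour 30). Taking the minimum, textbook reading must finish by hour 11 and start by 11 − 8 = hour 3.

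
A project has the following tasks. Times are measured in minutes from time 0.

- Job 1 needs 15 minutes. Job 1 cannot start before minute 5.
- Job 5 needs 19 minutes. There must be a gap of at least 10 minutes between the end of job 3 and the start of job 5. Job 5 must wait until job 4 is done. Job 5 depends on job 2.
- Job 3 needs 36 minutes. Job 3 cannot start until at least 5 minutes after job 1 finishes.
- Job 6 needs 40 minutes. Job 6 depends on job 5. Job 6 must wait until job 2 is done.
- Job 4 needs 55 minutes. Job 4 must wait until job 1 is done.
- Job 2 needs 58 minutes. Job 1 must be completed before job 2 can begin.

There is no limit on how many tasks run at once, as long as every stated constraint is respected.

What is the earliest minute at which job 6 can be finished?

Job 1 waits on its own release at minute 5, so it starts at minute 5 and finishes at 5 + 15 = minute 20.
Job 4 cannot begin until job 1 (finishes minute 20). It runs from minute 20 to 20 + 55 = minute 75.
Job 3 waits on job 1 (finishes minute 20, plus 5-minute gap → minute 25), so it starts at minute 25 and finishes at 25 + 36 = minute 61.
Job 2 cannot begin until job 1 (finishes minute 20). It runs from minute 20 to 20 + 58 = minute 78.
Job 5 has to wait for job 3 (finishes minute 61, plus 10-minute gap → minute 71); job 4 (finishes minute 75); job 2 (finishes minute 78). The latest of these is minute 78, so job 5 runs minute 78 to 78 + 19 = minute 97.
Job 6 cannot start until job 5 (finishes minute 97); job 2 (finishes minute 78). The controlling bound is minute 97, so job 6 finishes at 97 + 40 = minute 137.

137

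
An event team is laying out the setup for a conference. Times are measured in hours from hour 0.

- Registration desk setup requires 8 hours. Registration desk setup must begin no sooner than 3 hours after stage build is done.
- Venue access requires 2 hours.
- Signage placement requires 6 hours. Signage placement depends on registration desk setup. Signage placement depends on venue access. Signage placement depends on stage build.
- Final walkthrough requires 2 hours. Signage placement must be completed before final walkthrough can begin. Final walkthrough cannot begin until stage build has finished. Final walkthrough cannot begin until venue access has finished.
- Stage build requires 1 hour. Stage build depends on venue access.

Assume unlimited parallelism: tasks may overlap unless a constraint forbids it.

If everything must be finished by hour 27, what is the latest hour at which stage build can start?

To finish by hour 27, final walkthrough (duration 2) must start no later than hour 25.
Signage placement has to be done before final walkthrough (must start by hour 25). That means finishing by hour 25, i.e. starting by 25 − 6 = hour 19.
Registration desk setup has to be done before signage placement (must start by hour 19). That means finishing by hour 19, i.e. starting by 19 − 8 = hour 11.
Stage build has several dependents: registration desk setup (must start by hour 11, minus 3-hour gap → hour 8); signage placement (must start by hour 19); final walkthrough (must start by hour 25). The earliest of those limits is hour 8, so stage build must start by 8 − 1 = hour 7.

7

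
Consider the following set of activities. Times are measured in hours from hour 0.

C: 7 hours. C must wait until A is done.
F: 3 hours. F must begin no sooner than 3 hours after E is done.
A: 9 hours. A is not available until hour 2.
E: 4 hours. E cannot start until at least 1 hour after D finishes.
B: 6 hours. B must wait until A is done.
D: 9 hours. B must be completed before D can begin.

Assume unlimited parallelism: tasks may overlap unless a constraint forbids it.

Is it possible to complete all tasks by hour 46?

A waits on its own release at hour 2, so it starts at hour 2 and finishes at 2 + 9 = hour 11.
C waits on A (finishes hour 11), so it starts at hour 11 and finishes at 11 + 7 = hour 18.
B cannot begin until A (finishes hour 11). It runs from hour 11 to 11 + 6 = hour 17.
D waits on B (finishes hour 17), so it starts at hour 17 and finishes at 17 + 9 = hour 26.
E cannot begin until D (finishes hour 26, plus 1-hour gap → hour 27). It runs from hour 27 to 27 + 4 = hour 31.
After E (finishes hour 31, plus 3-hour gap → hour 34), F can start at hour 34 and finishes at hour 37.
Every task is finished by hour 37, which is no later than the deadline of 46, so the schedule is feasible.

Yes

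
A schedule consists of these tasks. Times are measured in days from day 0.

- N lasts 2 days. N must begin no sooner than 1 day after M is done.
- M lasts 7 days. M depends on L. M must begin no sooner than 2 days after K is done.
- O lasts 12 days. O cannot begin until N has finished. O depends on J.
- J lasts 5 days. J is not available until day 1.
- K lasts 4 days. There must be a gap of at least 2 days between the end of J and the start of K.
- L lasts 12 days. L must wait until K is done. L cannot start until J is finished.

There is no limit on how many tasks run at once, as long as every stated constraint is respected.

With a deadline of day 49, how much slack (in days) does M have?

J waits on its own release at day 1, so it starts at day 1 and finishes at 1 + 5 = day 6.
After J (finishes day 6, plus 2-day gap → day 8), K can start at day 8 and finishes at day 12.
L has to wait for K (finishes day 12); J (finishes day 6). The latest of these is day 12, so L runs day 12 to 12 + 12 = day 24.
For M: L (finishes day 24); K (finishes day 12, plus 2-day gap → day 14). Taking the maximum gives a start of day 24, and it finishes at 24 + 7 = day 31.

Working backward from the deadline:
To finish by day 49, O (duration 12) must start no later than day 37.
Since O (must start by day 37) depends on it, N must finish by day 37. Backing off its 2-day duration gives a latest start of day 35.
M must finish before N (must start by day 35, minus 1-day gap → day 34). With a 7-day duration, M must start by 34 − 7 = day 27.
So M can start as early as day 24 and as late as day 27, giving 27 − 24 = 3 days of slack.

3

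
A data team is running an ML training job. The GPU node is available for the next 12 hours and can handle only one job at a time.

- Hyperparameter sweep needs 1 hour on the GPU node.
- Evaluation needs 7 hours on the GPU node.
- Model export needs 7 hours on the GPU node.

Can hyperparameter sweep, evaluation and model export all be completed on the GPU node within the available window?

Running back to back, the jobs need 1 + 7 + 7 = 15 hours on the GPU node.
Since 15 > 12, they cannot all fit.

No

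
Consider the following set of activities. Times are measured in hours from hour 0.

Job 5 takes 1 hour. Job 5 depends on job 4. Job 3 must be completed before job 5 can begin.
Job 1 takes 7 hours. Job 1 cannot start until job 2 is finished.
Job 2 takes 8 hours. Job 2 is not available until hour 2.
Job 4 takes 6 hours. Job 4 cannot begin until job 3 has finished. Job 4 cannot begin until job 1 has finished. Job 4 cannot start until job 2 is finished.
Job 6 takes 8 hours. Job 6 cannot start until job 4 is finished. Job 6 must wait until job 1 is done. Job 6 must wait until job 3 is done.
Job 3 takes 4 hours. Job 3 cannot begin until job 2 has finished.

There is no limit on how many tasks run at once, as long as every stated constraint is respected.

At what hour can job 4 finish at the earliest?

Job 2 waits on its own release at hour 2, so it starts at hour 2 and finishes at 2 + 8 = hour 10.
Job 3 cannot begin until job 2 (finishes hour 10). It runs from hour 10 to 10 + 4 = hour 14.
After job 2 (finishes hour 10), job 1 can start at hour 10 and finishes at hour 17.
Job 4 needs all of job 3 (finishes hour 14); job 1 (finishes hour 17); job 2 (finishes hour 10). That puts its earliest start at hour 17; it finishes at 17 + 6 = hour 23.

23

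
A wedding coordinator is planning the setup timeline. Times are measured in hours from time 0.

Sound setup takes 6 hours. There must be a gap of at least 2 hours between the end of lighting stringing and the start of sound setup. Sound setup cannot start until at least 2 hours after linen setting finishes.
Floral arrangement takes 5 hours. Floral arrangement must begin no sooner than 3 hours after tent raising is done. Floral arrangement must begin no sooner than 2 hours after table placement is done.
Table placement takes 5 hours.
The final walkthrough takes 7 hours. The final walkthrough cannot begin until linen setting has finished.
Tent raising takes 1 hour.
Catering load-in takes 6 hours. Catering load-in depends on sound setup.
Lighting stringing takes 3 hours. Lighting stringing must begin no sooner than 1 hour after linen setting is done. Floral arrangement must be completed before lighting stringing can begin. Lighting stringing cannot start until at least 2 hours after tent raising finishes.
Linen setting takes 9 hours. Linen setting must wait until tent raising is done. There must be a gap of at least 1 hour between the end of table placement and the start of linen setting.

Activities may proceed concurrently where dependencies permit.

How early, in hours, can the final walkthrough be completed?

Table placement can start immediately at hour 0; it finishes at hour 5.
Nothing blocks tent raising, so it runs from hour 0 to hour 1.
For linen setting: tent raising (finishes hour 1); table placement (finishes hour 5, plus 1-hour gap → hour 6). Taking the maximum gives a start of hour 6, and it finishes at 6 + 9 = hour 15.
After linen setting (finishes hour 15), the final walkthrough can start at hour 15 and finishes at hour 22.

22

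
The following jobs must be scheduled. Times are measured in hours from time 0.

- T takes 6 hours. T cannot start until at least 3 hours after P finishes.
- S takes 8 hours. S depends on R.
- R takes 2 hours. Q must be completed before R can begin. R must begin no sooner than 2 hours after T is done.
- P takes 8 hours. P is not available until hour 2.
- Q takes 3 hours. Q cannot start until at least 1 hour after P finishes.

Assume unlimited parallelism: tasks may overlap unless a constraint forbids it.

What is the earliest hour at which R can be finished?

23

After its own release at hour 2, P can start at hour 2 and finishes at hour 10.
After P (finishes hour 10, plus 3-hour gap → hour 13), T can start at hour 13 and finishes at hour 19.
After P (finishes hour 10, plus 1-hour gap → hour 11), Q can start at hour 11 and finishes at hour 14.
R cannot start until Q (finishes hour 14); T (finishes hour 19, plus 2-hour gap → hour 21). The controlling bound is hour 21, so R finishes at 21 + 2 = hour 23.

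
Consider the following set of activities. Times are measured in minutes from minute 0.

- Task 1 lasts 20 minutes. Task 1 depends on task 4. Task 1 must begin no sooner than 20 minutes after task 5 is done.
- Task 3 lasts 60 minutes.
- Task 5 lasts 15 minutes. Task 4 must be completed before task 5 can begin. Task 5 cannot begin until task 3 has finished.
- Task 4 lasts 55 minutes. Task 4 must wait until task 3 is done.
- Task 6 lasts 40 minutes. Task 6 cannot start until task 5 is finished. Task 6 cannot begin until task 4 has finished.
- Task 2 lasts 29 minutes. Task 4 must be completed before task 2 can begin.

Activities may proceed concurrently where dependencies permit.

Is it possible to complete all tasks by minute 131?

Task 3 has no prerequisites, so it starts at minute 0 and finishes at minute 60.
Task 4 waits on task 3 (finishes minute 60), so it starts at minute 60 and finishes at 60 + 55 = minute 115.
For task 5: task 4 (finishes minute 115); task 3 (finishes minute 60). Taking the maximum gives a start of minute 115, and it finishes at 115 + 15 = minute 130.
Task 6 cannot start until task 5 (finishes minute 130); task 4 (finishes minute 115). The controlling bound is minute 130, so task 6 finishes at 130 + 40 = minute 170.
Task 1 has to wait for task 4 (finishes minute 115); task 5 (finishes minute 130, plus 20-minute gap → minute 150). The latest of these is minute 150, so task 1 runs minute 150 to 150 + 20 = minute 170.
After task 4 (finishes minute 115), task 2 can start at minute 115 and finishes at minute 144.
The earliest everything can be done is minute 170, which is after the deadline of 131, so it is not possible.

No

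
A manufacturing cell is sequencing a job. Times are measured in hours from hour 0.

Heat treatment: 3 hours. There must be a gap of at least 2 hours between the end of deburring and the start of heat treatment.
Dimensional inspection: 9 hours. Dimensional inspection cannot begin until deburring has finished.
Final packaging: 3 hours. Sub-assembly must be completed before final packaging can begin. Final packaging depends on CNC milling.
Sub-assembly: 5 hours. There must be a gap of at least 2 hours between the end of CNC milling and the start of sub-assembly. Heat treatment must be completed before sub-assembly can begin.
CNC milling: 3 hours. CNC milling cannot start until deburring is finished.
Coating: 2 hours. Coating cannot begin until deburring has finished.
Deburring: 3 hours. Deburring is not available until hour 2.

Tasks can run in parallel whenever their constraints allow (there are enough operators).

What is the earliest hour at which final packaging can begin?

Deburring waits on its own release at hour 2, so it starts at hour 2 and finishes at 2 + 3 = hour 5.
Heat treatment cannot begin until deburring (finishes hour 5, plus 2-hour gap → hour 7). It runs from hour 7 to 7 + 3 = hour 10.
CNC milling waits on deburring (finishes hour 5), so it starts at hour 5 and finishes at 5 + 3 = hour 8.
Sub-assembly cannot start until CNC milling (finishes hour 8, plus 2-hour gap → hour 10); heat treatment (finishes hour 10). The controlling bound is hour 10, so sub-assembly finishes at 10 + 5 = hour 15.
Final packaging waits on sub-assembly (finishes hour 15); CNC milling (finishes hour 8). The latest of these is hour 15, which is the earliest final packaging can start.

15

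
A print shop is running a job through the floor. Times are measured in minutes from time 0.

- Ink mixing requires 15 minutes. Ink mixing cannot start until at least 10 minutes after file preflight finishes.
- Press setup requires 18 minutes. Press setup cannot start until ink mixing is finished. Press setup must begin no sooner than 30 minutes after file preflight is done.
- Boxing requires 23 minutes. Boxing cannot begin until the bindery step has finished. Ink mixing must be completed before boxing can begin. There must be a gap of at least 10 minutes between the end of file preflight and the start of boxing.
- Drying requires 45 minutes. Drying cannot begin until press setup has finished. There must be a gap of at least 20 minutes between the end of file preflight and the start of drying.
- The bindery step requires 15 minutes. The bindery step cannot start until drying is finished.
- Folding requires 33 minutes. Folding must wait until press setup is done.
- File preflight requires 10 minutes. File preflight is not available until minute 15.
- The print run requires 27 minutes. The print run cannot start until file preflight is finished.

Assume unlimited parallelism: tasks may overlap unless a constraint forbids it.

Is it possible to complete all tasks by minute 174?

File preflight cannot begin until its own release at minute 15. It runs from minute 15 to 15 + 10 = minute 25.
The print run cannot begin until file preflight (finishes minute 25). It runs from minute 25 to 25 + 27 = minute 52.
Ink mixing waits on file preflight (finishes minute 25, plus 10-minute gap → minute 35), so it starts at minute 35 and finishes at 35 + 15 = minute 50.
Press setup cannot start until ink mixing (finishes minute 50); file preflight (finishes minute 25, plus 30-minute gap → minute 55). The controlling bound is minute 55, so press setup finishes at 55 + 18 = minute 73.
Folding waits on press setup (finishes minute 73), so it starts at minute 73 and finishes at 73 + 33 = minute 106.
For drying: press setup (finishes minute 73); file preflight (finishes minute 25, plus 20-minute gap → minute 45). Taking the maximum gives a start of minute 73, and it finishes at 73 + 45 = minute 118.
After drying (finishes minute 118), the bindery step can start at minute 118 and finishes at minute 133.
Boxing needs all of the bindery step (finishes minute 133); ink mixing (finishes minute 50); file preflight (finishes minute 25, plus 10-minute gap → minute 35). That puts its earliest start at minute 133; it finishes at 133 + 23 = minute 156.
Every task is finished by minute 156, which is no later than the deadline of 174, so the schedule is feasible.

Yes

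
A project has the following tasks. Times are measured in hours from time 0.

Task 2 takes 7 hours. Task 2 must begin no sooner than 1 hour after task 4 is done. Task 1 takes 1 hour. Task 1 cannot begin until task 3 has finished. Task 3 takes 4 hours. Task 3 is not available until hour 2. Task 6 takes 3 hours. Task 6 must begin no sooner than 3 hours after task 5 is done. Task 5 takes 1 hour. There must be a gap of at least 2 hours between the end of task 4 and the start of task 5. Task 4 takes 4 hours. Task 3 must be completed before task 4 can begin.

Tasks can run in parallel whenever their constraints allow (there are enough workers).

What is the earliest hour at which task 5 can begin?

After its own release at hour 2, task 3 can start at hour 2 and finishes at hour 6.
Task 4 cannot begin until task 3 (finishes hour 6). It runs from hour 6 to 6 + 4 = hour 10.
Task 5 waits on task 4 (finishes hour 10, plus 2-hour gap → hour 12), so the earliest it can start is hour 12.

12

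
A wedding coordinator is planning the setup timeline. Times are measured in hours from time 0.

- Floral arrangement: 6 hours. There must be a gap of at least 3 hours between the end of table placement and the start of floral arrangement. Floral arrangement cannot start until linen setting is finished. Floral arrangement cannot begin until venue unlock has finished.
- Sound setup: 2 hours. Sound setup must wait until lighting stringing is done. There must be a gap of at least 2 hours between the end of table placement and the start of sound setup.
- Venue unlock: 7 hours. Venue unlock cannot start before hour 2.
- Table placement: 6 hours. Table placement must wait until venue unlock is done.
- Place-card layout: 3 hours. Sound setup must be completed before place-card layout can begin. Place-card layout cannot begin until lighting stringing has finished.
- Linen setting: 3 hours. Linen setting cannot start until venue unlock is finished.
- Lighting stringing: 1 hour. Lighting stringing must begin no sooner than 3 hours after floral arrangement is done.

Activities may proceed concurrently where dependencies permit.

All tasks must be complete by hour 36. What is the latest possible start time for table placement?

Place-card layout must finish by hour 36; it takes 3 hours, so it must start by 36 − 3 = hour 33.
Since place-card layout (must start by hour 33) depends on it, sound setup must finish by hour 33. Backing off its 2-hour duration gives a latest start of hour 31.
Lighting stringing feeds sound setup (must start by hour 31); place-card layout (must start by hour 33). Taking the minimum, lighting stringing must finish by hour 31 and start by 31 − 1 = hour 30.
Floral arrangement must finish before lighting stringing (must start by hour 30, minus 3-hour gap → hour 27). With a 6-hour duration, floral arrangement must start by 27 − 6 = hour 21.
For table placement: floral arrangement (must start by hour 21, minus 3-hour gap → hour 18); sound setup (must start by hour 31, minus 2-hour gap → hour 29). The most restrictive is hour 18; with a 6-hour duration, table placement must start by hour 12.

12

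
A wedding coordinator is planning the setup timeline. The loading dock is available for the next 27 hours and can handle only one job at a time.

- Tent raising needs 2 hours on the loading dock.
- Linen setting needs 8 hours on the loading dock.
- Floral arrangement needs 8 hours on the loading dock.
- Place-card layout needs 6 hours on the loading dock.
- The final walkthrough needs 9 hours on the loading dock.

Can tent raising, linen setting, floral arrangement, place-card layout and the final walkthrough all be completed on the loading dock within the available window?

No

Running back to back, the jobs need 2 + 8 + 8 + 6 + 9 = 33 hours on the loading dock.
Since 33 > 27, they cannot all fit.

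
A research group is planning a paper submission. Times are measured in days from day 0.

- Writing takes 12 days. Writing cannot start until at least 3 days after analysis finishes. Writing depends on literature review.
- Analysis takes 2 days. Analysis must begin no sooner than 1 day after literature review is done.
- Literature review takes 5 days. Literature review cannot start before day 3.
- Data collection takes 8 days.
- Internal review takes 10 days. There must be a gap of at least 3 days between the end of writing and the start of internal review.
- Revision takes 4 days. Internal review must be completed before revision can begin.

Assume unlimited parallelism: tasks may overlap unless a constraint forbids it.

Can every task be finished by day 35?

Data collection has no prerequisites, so it starts at day 0 and finishes at day 8.
Literature review cannot begin until its own release at day 3. It runs from day 3 to 3 + 5 = day 8.
Analysis cannot begin until literature review (finishes day 8, plus 1-day gap → day 9). It runs from day 9 to 9 + 2 = day 11.
Writing needs all of analysis (finishes day 11, plus 3-day gap → day 14); literature review (finishes day 8). That puts its earliest start at day 14; it finishes at 14 + 12 = day 26.
Internal review cannot begin until writing (finishes day 26, plus 3-day gap → day 29). It runs from day 29 to 29 + 10 = day 39.
Revision cannot begin until internal review (finishes day 39). It runs from day 39 to 39 + 4 = day 43.
The earliest everything can be done is day 43, which is after the deadline of 35, so it is not possible.

No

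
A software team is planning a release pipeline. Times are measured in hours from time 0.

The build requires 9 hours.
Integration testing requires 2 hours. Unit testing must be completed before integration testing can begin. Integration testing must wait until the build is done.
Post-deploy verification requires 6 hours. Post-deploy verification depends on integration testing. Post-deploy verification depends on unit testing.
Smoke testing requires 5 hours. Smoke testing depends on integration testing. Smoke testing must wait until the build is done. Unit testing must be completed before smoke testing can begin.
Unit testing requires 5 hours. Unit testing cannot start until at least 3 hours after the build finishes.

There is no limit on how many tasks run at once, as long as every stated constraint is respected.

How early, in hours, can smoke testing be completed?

The build has no prerequisites, so it starts at hour 0 and finishes at hour 9.
After the build (finishes hour 9, plus 3-hour gap → hour 12), unit testing can start at hour 12 and finishes at hour 17.
Integration testing cannot start until unit testing (finishes hour 17); the build (finishes hour 9). The controlling bound is hour 17, so integration testing finishes at 17 + 2 = hour 19.
Smoke testing has to wait for integration testing (finishes hour 19); the build (finishes hour 9); unit testing (finishes hour 17). The latest of these is hour 19, so smoke testing runs hour 19 to 19 + 5 = hour 24.

24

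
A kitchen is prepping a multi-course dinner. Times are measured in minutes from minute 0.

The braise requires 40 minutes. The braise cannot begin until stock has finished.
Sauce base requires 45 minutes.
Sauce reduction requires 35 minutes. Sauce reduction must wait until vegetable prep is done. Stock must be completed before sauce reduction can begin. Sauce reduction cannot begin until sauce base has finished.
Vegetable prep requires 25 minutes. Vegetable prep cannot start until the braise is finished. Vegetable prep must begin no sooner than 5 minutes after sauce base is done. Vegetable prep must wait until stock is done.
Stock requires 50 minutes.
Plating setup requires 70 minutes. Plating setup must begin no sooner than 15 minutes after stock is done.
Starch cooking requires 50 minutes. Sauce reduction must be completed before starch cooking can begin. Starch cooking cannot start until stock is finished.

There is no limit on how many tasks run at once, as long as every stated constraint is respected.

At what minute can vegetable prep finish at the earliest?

115

Sauce base has no prerequisites, so it starts at minute 0 and finishes at minute 45.
Nothing blocks stock, so it runs from minute 0 to minute 50.
The braise cannot begin until stock (finishes minute 50). It runs from minute 50 to 50 + 40 = minute 90.
Vegetable prep has to wait for the braise (finishes minute 90); sauce base (finishes minute 45, plus 5-minute gap → minute 50); stock (finishes minute 50). The latest of these is minute 90, so vegetable prep runs minute 90 to 90 + 25 = minute 115.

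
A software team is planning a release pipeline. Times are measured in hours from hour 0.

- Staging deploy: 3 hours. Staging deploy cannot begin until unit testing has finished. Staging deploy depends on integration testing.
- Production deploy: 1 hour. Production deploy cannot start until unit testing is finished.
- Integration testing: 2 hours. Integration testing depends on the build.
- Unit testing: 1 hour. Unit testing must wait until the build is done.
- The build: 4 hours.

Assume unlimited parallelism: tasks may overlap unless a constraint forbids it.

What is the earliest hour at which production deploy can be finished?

6

Nothing blocks the build, so it runs from hour 0 to hour 4.
Unit testing cannot begin until the build (finishes hour 4). It runs from hour 4 to 4 + 1 = hour 5.
After unit testing (finishes hour 5), production deploy can start at hour 5 and finishes at hour 6.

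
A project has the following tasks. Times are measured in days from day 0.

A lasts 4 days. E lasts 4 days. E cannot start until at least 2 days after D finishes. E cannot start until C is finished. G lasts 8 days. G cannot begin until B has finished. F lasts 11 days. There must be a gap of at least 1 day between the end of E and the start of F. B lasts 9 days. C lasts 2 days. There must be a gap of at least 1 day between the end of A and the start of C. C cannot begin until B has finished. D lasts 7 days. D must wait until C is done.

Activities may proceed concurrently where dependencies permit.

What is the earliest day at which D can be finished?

18

Nothing blocks B, so it runs from day 0 to day 9.
A can start immediately at day 0; it finishes at day 4.
C cannot start until A (finishes day 4, plus 1-day gap → day 5); B (finishes day 9). The controlling bound is day 9, so C finishes at 9 + 2 = day 11.
After C (finishes day 11), D can start at day 11 and finishes at day 18.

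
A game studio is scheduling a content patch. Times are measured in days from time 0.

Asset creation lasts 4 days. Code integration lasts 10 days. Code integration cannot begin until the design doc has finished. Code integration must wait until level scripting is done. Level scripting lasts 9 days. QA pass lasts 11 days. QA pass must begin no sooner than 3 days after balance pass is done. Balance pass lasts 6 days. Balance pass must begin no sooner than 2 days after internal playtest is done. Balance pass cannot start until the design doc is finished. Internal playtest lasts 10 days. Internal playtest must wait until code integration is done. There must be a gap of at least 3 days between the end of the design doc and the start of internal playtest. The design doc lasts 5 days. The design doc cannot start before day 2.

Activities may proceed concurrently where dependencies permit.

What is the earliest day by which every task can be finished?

51

Nothing blocks level scripting, so it runs from day 0 to day 9.
Nothing blocks asset creation, so it runs from day 0 to day 4.
The design doc cannot begin until its own release at day 2. It runs from day 2 to 2 + 5 = day 7.
For code integration: the design doc (finishes day 7); level scripting (finishes day 9). Taking the maximum gives a start of day 9, and it finishes at 9 + 10 = day 19.
Internal playtest needs all of code integration (finishes day 19); the design doc (finishes day 7, plus 3-day gap → day 10). That puts its earliest start at day 19; it finishes at 19 + 10 = day 29.
Balance pass cannot start until internal playtest (finishes day 29, plus 2-day gap → day 31); the design doc (finishes day 7). The controlling bound is day 31, so balance pass finishes at 31 + 6 = day 37.
After balance pass (finishes day 37, plus 3-day gap → day 40), QA pass can start at day 40 and finishes at day 51.
All tasks are finished once the last one completes. Finish times: The design doc at 7, Asset creation at 4, Level scripting at 9, Code integration at 19, Internal playtest at 29, Balance pass at 37, QA pass at 51. The latest is day 51.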